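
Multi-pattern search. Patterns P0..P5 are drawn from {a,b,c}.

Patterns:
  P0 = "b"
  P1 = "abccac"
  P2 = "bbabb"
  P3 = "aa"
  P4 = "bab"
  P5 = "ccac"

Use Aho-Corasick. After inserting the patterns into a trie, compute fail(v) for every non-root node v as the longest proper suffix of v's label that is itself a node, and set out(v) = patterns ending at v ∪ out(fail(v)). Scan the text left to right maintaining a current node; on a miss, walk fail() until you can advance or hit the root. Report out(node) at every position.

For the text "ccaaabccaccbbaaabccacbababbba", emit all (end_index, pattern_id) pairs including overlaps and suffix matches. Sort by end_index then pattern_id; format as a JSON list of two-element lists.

Build:
Trie (insert patterns):
  n0 'ε': a→2 b→1 c→15
  n1 'b': a→13 b→8  ←P0
  n2 'a': a→12 b→3
  n3 'ab': c→4
  n4 'abc': c→5
  n5 'abcc': a→6
  n6 'abcca': c→7
  n7 'abccac': ·  ←P1
  n8 'bb': a→9
  n9 'bba': b→10
  n10 'bbab': b→11
  n11 'bbabb': ·  ←P2
  n12 'aa': ·  ←P3
  n13 'ba': b→14
  n14 'bab': ·  ←P4
  n15 'c': c→16
  n16 'cc': a→17
  n17 'cca': c→18
  n18 'ccac': ·  ←P5

Failure links (BFS by depth):
  fail(1) 'b': from fail(0)=0 chase 'b': 0 ⇒ 0;  out={0}∪out(0)={0}
  fail(2) 'a': from fail(0)=0 chase 'a': 0 ⇒ 0;  out=∅∪out(0)=∅
  fail(15) 'c': from fail(0)=0 chase 'c': 0 ⇒ 0;  out=∅∪out(0)=∅
  fail(3) 'ab': from fail(2)=0 chase 'b': 0 ⇒ 1;  out=∅∪out(1)={0}
  fail(8) 'bb': from fail(1)=0 chase 'b': 0 ⇒ 1;  out=∅∪out(1)={0}
  fail(12) 'aa': from fail(2)=0 chase 'a': 0 ⇒ 2;  out={3}∪out(2)={3}
  fail(13) 'ba': from fail(1)=0 chase 'a': 0 ⇒ 2;  out=∅∪out(2)=∅
  fail(16) 'cc': from fail(15)=0 chase 'c': 0 ⇒ 15;  out=∅∪out(15)=∅
  fail(4) 'abc': from fail(3)=1 chase 'c': 1→0 ⇒ 15;  out=∅∪out(15)=∅
  fail(9) 'bba': from fail(8)=1 chase 'a': 1 ⇒ 13;  out=∅∪out(13)=∅
  fail(14) 'bab': from fail(13)=2 chase 'b': 2 ⇒ 3;  out={4}∪out(3)={0,4}
  fail(17) 'cca': from fail(16)=15 chase 'a': 15→0 ⇒ 2;  out=∅∪out(2)=∅
  fail(5) 'abcc': from fail(4)=15 chase 'c': 15 ⇒ 16;  out=∅∪out(16)=∅
  fail(10) 'bbab': from fail(9)=13 chase 'b': 13 ⇒ 14;  out=∅∪out(14)={0,4}
  fail(18) 'ccac': from fail(17)=2 chase 'c': 2→0 ⇒ 15;  out={5}∪out(15)={5}
  fail(6) 'abcca': from fail(5)=16 chase 'a': 16 ⇒ 17;  out=∅∪out(17)=∅
  fail(11) 'bbabb': from fail(10)=14 chase 'b': 14→3→1 ⇒ 8;  out={2}∪out(8)={0,2}
  fail(7) 'abccac': from fail(6)=17 chase 'c': 17 ⇒ 18;  out={1}∪out(18)={1,5}

Text stream:
i=0 'c': node 0→15
i=1 'c': node 15→16
i=2 'a': node 16→17
i=3 'a': node 17→12 ·f  ** P3@[2:3]
i=4 'a': node 12→12 ·f  ** P3@[3:4]
i=5 'b': node 12→3 ·f  ** P0@[5:5]
i=6 'c': node 3→4
i=7 'c': node 4→5
i=8 'a': node 5→6
i=9 'c': node 6→7  ** P1@[4:9],P5@[6:9]
i=10 'c': node 7→16 ·f
i=11 'b': node 16→1 ·f  ** P0@[11:11]
i=12 'b': node 1→8  ** P0@[12:12]
i=13 'a': node 8→9
i=14 'a': node 9→12 ·f  ** P3@[13:14]
i=15 'a': node 12→12 ·f  ** P3@[14:15]
i=16 'b': node 12→3 ·f  ** P0@[16:16]
i=17 'c': node 3→4
i=18 'c': node 4→5
i=19 'a': node 5→6
i=20 'c': node 6→7  ** P1@[15:20],P5@[17:20]
i=21 'b': node 7→1 ·f  ** P0@[21:21]
i=22 'a': node 1→13
i=23 'b': node 13→14  ** P0@[23:23],P4@[21:23]
i=24 'a': node 14→13 ·f
i=25 'b': node 13→14  ** P0@[25:25],P4@[23:25]
i=26 'b': node 14→8 ·f  ** P0@[26:26]
i=27 'b': node 8→8 ·f  ** P0@[27:27]
i=28 'a': node 8→9

Result: [[3,3],[4,3],[5,0],[9,1],[9,5],[11,0],[12,0],[14,3],[15,3],[16,0],[20,1],[20,5],[21,0],[23,0],[23,4],[25,0],[25,4],[26,0],[27,0]]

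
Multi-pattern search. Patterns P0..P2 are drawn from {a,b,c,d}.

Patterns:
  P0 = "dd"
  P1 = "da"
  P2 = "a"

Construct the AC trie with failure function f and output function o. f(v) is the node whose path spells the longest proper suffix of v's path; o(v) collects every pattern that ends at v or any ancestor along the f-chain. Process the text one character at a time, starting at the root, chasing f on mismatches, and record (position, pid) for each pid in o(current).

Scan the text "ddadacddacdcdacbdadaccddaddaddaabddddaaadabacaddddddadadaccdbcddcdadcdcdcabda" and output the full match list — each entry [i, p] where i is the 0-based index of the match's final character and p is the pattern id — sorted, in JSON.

Build:
Trie (insert patterns):
  n0 'ε': a→4 d→1
  n1 'd': a→3 d→2
  n2 'dd': ·  [P0 ends]
  n3 'da': ·  [P1 ends]
  n4 'a': ·  [P2 ends]

Failure links (BFS by depth):
  fail(1) 'd': from fail(0)=0 chase 'd': 0 ⇒ 0;  out=∅∪out(0)=∅
  fail(4) 'a': from fail(0)=0 chase 'a': 0 ⇒ 0;  out={2}∪out(0)={2}
  fail(2) 'dd': from fail(1)=0 chase 'd': 0 ⇒ 1;  out={0}∪out(1)={0}
  fail(3) 'da': from fail(1)=0 chase 'a': 0 ⇒ 4;  out={1}∪out(4)={1,2}

Run:
i=0 'd': node 0→1
i=1 'd': node 1→2  → match P0@[0:1]
i=2 'a': node 2→3 ·f  → match P1@[1:2],P2@[2:2]
i=3 'd': node 3→1 ·f
i=4 'a': node 1→3  → match P1@[3:4],P2@[4:4]
i=5 'c': node 3→0 ·f
i=6 'd': node 0→1
i=7 'd': node 1→2  → match P0@[6:7]
i=8 'a': node 2→3 ·f  → match P1@[7:8],P2@[8:8]
i=9 'c': node 3→0 ·f
i=10 'd': node 0→1
i=11 'c': node 1→0 ·f
i=12 'd': node 0→1
i=13 'a': node 1→3  → match P1@[12:13],P2@[13:13]
i=14 'c': node 3→0 ·f
i=15 'b': node 0→0
i=16 'd': node 0→1
i=17 'a': node 1→3  → match P1@[16:17],P2@[17:17]
i=18 'd': node 3→1 ·f
i=19 'a': node 1→3  → match P1@[18:19],P2@[19:19]
i=20 'c': node 3→0 ·f
i=21 'c': node 0→0
i=22 'd': node 0→1
i=23 'd': node 1→2  → match P0@[22:23]
i=24 'a': node 2→3 ·f  → match P1@[23:24],P2@[24:24]
i=25 'd': node 3→1 ·f
i=26 'd': node 1→2  → match P0@[25:26]
i=27 'a': node 2→3 ·f  → match P1@[26:27],P2@[27:27]
i=28 'd': node 3→1 ·f
i=29 'd': node 1→2  → match P0@[28:29]
i=30 'a': node 2→3 ·f  → match P1@[29:30],P2@[30:30]
i=31 'a': node 3→4 ·f  → match P2@[31:31]
i=32 'b': node 4→0 ·f
i=33 'd': node 0→1
i=34 'd': node 1→2  → match P0@[33:34]
i=35 'd': node 2→2 ·f  → match P0@[34:35]
i=36 'd': node 2→2 ·f  → match P0@[35:36]
i=37 'a': node 2→3 ·f  → match P1@[36:37],P2@[37:37]
i=38 'a': node 3→4 ·f  → match P2@[38:38]
i=39 'a': node 4→4 ·f  → match P2@[39:39]
i=40 'd': node 4→1 ·f
i=41 'a': node 1→3  → match P1@[40:41],P2@[41:41]
i=42 'b': node 3→0 ·f
i=43 'a': node 0→4  → match P2@[43:43]
i=44 'c': node 4→0 ·f
i=45 'a': node 0→4  → match P2@[45:45]
i=46 'd': node 4→1 ·f
i=47 'd': node 1→2  → match P0@[46:47]
i=48 'd': node 2→2 ·f  → match P0@[47:48]
i=49 'd': node 2→2 ·f  → match P0@[48:49]
i=50 'd': node 2→2 ·f  → match P0@[49:50]
i=51 'd': node 2→2 ·f  → match P0@[50:51]
i=52 'a': node 2→3 ·f  → match P1@[51:52],P2@[52:52]
i=53 'd': node 3→1 ·f
i=54 'a': node 1→3  → match P1@[53:54],P2@[54:54]
i=55 'd': node 3→1 ·f
i=56 'a': node 1→3  → match P1@[55:56],P2@[56:56]
i=57 'c': node 3→0 ·f
i=58 'c': node 0→0
i=59 'd': node 0→1
i=60 'b': node 1→0 ·f
i=61 'c': node 0→0
i=62 'd': node 0→1
i=63 'd': node 1→2  → match P0@[62:63]
i=64 'c': node 2→0 ·f
i=65 'd': node 0→1
i=66 'a': node 1→3  → match P1@[65:66],P2@[66:66]
i=67 'd': node 3→1 ·f
i=68 'c': node 1→0 ·f
i=69 'd': node 0→1
i=70 'c': node 1→0 ·f
i=71 'd': node 0→1
i=72 'c': node 1→0 ·f
i=73 'a': node 0→4  → match P2@[73:73]
i=74 'b': node 4→0 ·f
i=75 'd': node 0→1
i=76 'a': node 1→3  → match P1@[75:76],P2@[76:76]

All matches (sorted): [[1,0],[2,1],[2,2],[4,1],[4,2],[7,0],[8,1],[8,2],[13,1],[13,2],[17,1],[17,2],[19,1],[19,2],[23,0],[24,1],[24,2],[26,0],[27,1],[27,2],[29,0],[30,1],[30,2],[31,2],[34,0],[35,0],[36,0],[37,1],[37,2],[38,2],[39,2],[41,1],[41,2],[43,2],[45,2],[47,0],[48,0],[49,0],[50,0],[51,0],[52,1],[52,2],[54,1],[54,2],[56,1],[56,2],[63,0],[66,1],[66,2],[73,2],[76,1],[76,2]]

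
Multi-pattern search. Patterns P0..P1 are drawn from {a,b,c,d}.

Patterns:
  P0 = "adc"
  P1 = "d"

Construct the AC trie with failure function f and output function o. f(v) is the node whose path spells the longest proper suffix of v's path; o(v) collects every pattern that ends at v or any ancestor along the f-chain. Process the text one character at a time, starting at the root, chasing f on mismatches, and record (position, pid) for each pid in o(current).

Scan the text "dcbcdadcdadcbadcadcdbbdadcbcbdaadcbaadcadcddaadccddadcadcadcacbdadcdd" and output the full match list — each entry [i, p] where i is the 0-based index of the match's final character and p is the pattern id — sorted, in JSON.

Build:
Trie nodes:
  n0 'ε': a→1 d→4
  n1 'a': d→2
  n2 'ad': c→3
  n3 'adc': ·  ←P0
  n4 'd': ·  ←P1

BFS fail/out derivation:
  fail(1) 'a': from fail(0)=0 chase 'a': 0 ⇒ 0;  out=∅∪out(0)=∅
  fail(4) 'd': from fail(0)=0 chase 'd': 0 ⇒ 0;  out={1}∪out(0)={1}
  fail(2) 'ad': from fail(1)=0 chase 'd': 0 ⇒ 4;  out=∅∪out(4)={1}
  fail(3) 'adc': from fail(2)=4 chase 'c': 4→0 ⇒ 0;  out={0}∪out(0)={0}

Run:
i=0 'd': node 0→4  → match P1@[0:0]
i=1 'c': node 4→0 (via fail)
i=2 'b': node 0→0
i=3 'c': node 0→0
i=4 'd': node 0→4  → match P1@[4:4]
i=5 'a': node 4→1 (via fail)
i=6 'd': node 1→2  → match P1@[6:6]
i=7 'c': node 2→3  → match P0@[5:7]
i=8 'd': node 3→4 (via fail)  → match P1@[8:8]
i=9 'a': node 4→1 (via fail)
i=10 'd': node 1→2  → match P1@[10:10]
i=11 'c': node 2→3  → match P0@[9:11]
i=12 'b': node 3→0 (via fail)
i=13 'a': node 0→1
i=14 'd': node 1→2  → match P1@[14:14]
i=15 'c': node 2→3  → match P0@[13:15]
i=16 'a': node 3→1 (via fail)
i=17 'd': node 1→2  → match P1@[17:17]
i=18 'c': node 2→3  → match P0@[16:18]
i=19 'd': node 3→4 (via fail)  → match P1@[19:19]
i=20 'b': node 4→0 (via fail)
i=21 'b': node 0→0
i=22 'd': node 0→4  → match P1@[22:22]
i=23 'a': node 4→1 (via fail)
i=24 'd': node 1→2  → match P1@[24:24]
i=25 'c': node 2→3  → match P0@[23:25]
i=26 'b': node 3→0 (via fail)
i=27 'c': node 0→0
i=28 'b': node 0→0
i=29 'd': node 0→4  → match P1@[29:29]
i=30 'a': node 4→1 (via fail)
i=31 'a': node 1→1 (via fail)
i=32 'd': node 1→2  → match P1@[32:32]
i=33 'c': node 2→3  → match P0@[31:33]
i=34 'b': node 3→0 (via fail)
i=35 'a': node 0→1
i=36 'a': node 1→1 (via fail)
i=37 'd': node 1→2  → match P1@[37:37]
i=38 'c': node 2→3  → match P0@[36:38]
i=39 'a': node 3→1 (via fail)
i=40 'd': node 1→2  → match P1@[40:40]
i=41 'c': node 2→3  → match P0@[39:41]
i=42 'd': node 3→4 (via fail)  → match P1@[42:42]
i=43 'd': node 4→4 (via fail)  → match P1@[43:43]
i=44 'a': node 4→1 (via fail)
i=45 'a': node 1→1 (via fail)
i=46 'd': node 1→2  → match P1@[46:46]
i=47 'c': node 2→3  → match P0@[45:47]
i=48 'c': node 3→0 (via fail)
i=49 'd': node 0→4  → match P1@[49:49]
i=50 'd': node 4→4 (via fail)  → match P1@[50:50]
i=51 'a': node 4→1 (via fail)
i=52 'd': node 1→2  → match P1@[52:52]
i=53 'c': node 2→3  → match P0@[51:53]
i=54 'a': node 3→1 (via fail)
i=55 'd': node 1→2  → match P1@[55:55]
i=56 'c': node 2→3  → match P0@[54:56]
i=57 'a': node 3→1 (via fail)
i=58 'd': node 1→2  → match P1@[58:58]
i=59 'c': node 2→3  → match P0@[57:59]
i=60 'a': node 3→1 (via fail)
i=61 'c': node 1→0 (via fail)
i=62 'b': node 0→0
i=63 'd': node 0→4  → match P1@[63:63]
i=64 'a': node 4→1 (via fail)
i=65 'd': node 1→2  → match P1@[65:65]
i=66 'c': node 2→3  → match P0@[64:66]
i=67 'd': node 3→4 (via fail)  → match P1@[67:67]
i=68 'd': node 4→4 (via fail)  → match P1@[68:68]

Result: [[0,1],[4,1],[6,1],[7,0],[8,1],[10,1],[11,0],[14,1],[15,0],[17,1],[18,0],[19,1],[22,1],[24,1],[25,0],[29,1],[32,1],[33,0],[37,1],[38,0],[40,1],[41,0],[42,1],[43,1],[46,1],[47,0],[49,1],[50,1],[52,1],[53,0],[55,1],[56,0],[58,1],[59,0],[63,1],[65,1],[66,0],[67,1],[68,1]]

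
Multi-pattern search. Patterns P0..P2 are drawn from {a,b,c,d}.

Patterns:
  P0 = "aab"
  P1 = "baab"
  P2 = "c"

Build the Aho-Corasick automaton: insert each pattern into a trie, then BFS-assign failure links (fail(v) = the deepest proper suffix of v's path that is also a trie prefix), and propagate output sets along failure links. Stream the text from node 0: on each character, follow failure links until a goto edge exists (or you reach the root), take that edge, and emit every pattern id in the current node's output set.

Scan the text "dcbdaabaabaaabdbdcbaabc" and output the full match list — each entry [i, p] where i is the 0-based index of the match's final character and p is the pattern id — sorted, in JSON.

Build automaton:
Trie nodes:
  n0 'ε': a→1 b→4 c→8
  n1 'a': a→2
  n2 'aa': b→3
  n3 'aab': ·  ←P0
  n4 'b': a→5
  n5 'ba': a→6
  n6 'baa': b→7
  n7 'baab': ·  ←P1
  n8 'c': ·  ←P2

Failure links (BFS by depth):
  n1('a'): parent n0 fail=0; on 'a' 0 → fail=0;  out ∅∪∅=∅
  n4('b'): parent n0 fail=0; on 'b' 0 → fail=0;  out ∅∪∅=∅
  n8('c'): parent n0 fail=0; on 'c' 0 → fail=0;  out {2}∪∅={2}
  n2('aa'): parent n1 fail=0; on 'a' 0 → fail=1;  out ∅∪∅=∅
  n5('ba'): parent n4 fail=0; on 'a' 0 → fail=1;  out ∅∪∅=∅
  n3('aab'): parent n2 fail=1; on 'b' 1→0 → fail=4;  out {0}∪∅={0}
  n6('baa'): parent n5 fail=1; on 'a' 1 → fail=2;  out ∅∪∅=∅
  n7('baab'): parent n6 fail=2; on 'b' 2 → fail=3;  out {1}∪{0}={0,1}

Run:
i=0 'd': node 0→0
i=1 'c': node 0→8  ** P2@[1:1]
i=2 'b': node 8→4 (via fail)
i=3 'd': node 4→0 (via fail)
i=4 'a': node 0→1
i=5 'a': node 1→2
i=6 'b': node 2→3  ** P0@[4:6]
i=7 'a': node 3→5 (via fail)
i=8 'a': node 5→6
i=9 'b': node 6→7  ** P0@[7:9],P1@[6:9]
i=10 'a': node 7→5 (via fail)
i=11 'a': node 5→6
i=12 'a': node 6→2 (via fail)
i=13 'b': node 2→3  ** P0@[11:13]
i=14 'd': node 3→0 (via fail)
i=15 'b': node 0→4
i=16 'd': node 4→0 (via fail)
i=17 'c': node 0→8  ** P2@[17:17]
i=18 'b': node 8→4 (via fail)
i=19 'a': node 4→5
i=20 'a': node 5→6
i=21 'b': node 6→7  ** P0@[19:21],P1@[18:21]
i=22 'c': node 7→8 (via fail)  ** P2@[22:22]

All matches (sorted): [[1,2],[6,0],[9,0],[9,1],[13,0],[17,2],[21,0],[21,1],[22,2]]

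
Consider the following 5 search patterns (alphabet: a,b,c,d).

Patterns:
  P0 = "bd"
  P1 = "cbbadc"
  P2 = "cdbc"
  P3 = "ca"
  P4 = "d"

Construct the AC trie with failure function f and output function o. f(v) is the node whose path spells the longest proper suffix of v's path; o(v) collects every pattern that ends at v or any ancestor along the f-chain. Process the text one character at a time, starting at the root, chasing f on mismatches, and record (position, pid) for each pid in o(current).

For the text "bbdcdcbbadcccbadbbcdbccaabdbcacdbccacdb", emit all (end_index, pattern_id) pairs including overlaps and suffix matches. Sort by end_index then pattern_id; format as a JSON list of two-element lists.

Construct AC machine:
Trie nodes:
  0='ε' goto b→1 c→3 d→13
  1='b' goto d→2
  2='bd' goto ·  [P0 ends]
  3='c' goto a→12 b→4 d→9
  4='cb' goto b→5
  5='cbb' goto a→6
  6='cbba' goto d→7
  7='cbbad' goto c→8
  8='cbbadc' goto ·  [P1 ends]
  9='cd' goto b→10
  10='cdb' goto c→11
  11='cdbc' goto ·  [P2 ends]
  12='ca' goto ·  [P3 ends]
  13='d' goto ·  [P4 ends]

BFS fail/out derivation:
  fail(1) 'b': from fail(0)=0 chase 'b': 0 ⇒ 0;  out=∅∪out(0)=∅
  fail(3) 'c': from fail(0)=0 chase 'c': 0 ⇒ 0;  out=∅∪out(0)=∅
  fail(13) 'd': from fail(0)=0 chase 'd': 0 ⇒ 0;  out={4}∪out(0)={4}
  fail(2) 'bd': from fail(1)=0 chase 'd': 0 ⇒ 13;  out={0}∪out(13)={0,4}
  fail(4) 'cb': from fail(3)=0 chase 'b': 0 ⇒ 1;  out=∅∪out(1)=∅
  fail(9) 'cd': from fail(3)=0 chase 'd': 0 ⇒ 13;  out=∅∪out(13)={4}
  fail(12) 'ca': from fail(3)=0 chase 'a': 0 ⇒ 0;  out={3}∪out(0)={3}
  fail(5) 'cbb': from fail(4)=1 chase 'b': 1→0 ⇒ 1;  out=∅∪out(1)=∅
  fail(10) 'cdb': from fail(9)=13 chase 'b': 13→0 ⇒ 1;  out=∅∪out(1)=∅
  fail(6) 'cbba': from fail(5)=1 chase 'a': 1→0 ⇒ 0;  out=∅∪out(0)=∅
  fail(11) 'cdbc': from fail(10)=1 chase 'c': 1→0 ⇒ 3;  out={2}∪out(3)={2}
  fail(7) 'cbbad': from fail(6)=0 chase 'd': 0 ⇒ 13;  out=∅∪out(13)={4}
  fail(8) 'cbbadc': from fail(7)=13 chase 'c': 13→0 ⇒ 3;  out={1}∪out(3)={1}

Text stream:
i=0 'b': node 0→1
i=1 'b': node 1→1 (via fail)
i=2 'd': node 1→2  emit P0@[1:2],P4@[2:2]
i=3 'c': node 2→3 (via fail)
i=4 'd': node 3→9  emit P4@[4:4]
i=5 'c': node 9→3 (via fail)
i=6 'b': node 3→4
i=7 'b': node 4→5
i=8 'a': node 5→6
i=9 'd': node 6→7  emit P4@[9:9]
i=10 'c': node 7→8  emit P1@[5:10]
i=11 'c': node 8→3 (via fail)
i=12 'c': node 3→3 (via fail)
i=13 'b': node 3→4
i=14 'a': node 4→0 (via fail)
i=15 'd': node 0→13  emit P4@[15:15]
i=16 'b': node 13→1 (via fail)
i=17 'b': node 1→1 (via fail)
i=18 'c': node 1→3 (via fail)
i=19 'd': node 3→9  emit P4@[19:19]
i=20 'b': node 9→10
i=21 'c': node 10→11  emit P2@[18:21]
i=22 'c': node 11→3 (via fail)
i=23 'a': node 3→12  emit P3@[22:23]
i=24 'a': node 12→0 (via fail)
i=25 'b': node 0→1
i=26 'd': node 1→2  emit P0@[25:26],P4@[26:26]
i=27 'b': node 2→1 (via fail)
i=28 'c': node 1→3 (via fail)
i=29 'a': node 3→12  emit P3@[28:29]
i=30 'c': node 12→3 (via fail)
i=31 'd': node 3→9  emit P4@[31:31]
i=32 'b': node 9→10
i=33 'c': node 10→11  emit P2@[30:33]
i=34 'c': node 11→3 (via fail)
i=35 'a': node 3→12  emit P3@[34:35]
i=36 'c': node 12→3 (via fail)
i=37 'd': node 3→9  emit P4@[37:37]
i=38 'b': node 9→10

All matches (sorted): [[2,0],[2,4],[4,4],[9,4],[10,1],[15,4],[19,4],[21,2],[23,3],[26,0],[26,4],[29,3],[31,4],[33,2],[35,3],[37,4]]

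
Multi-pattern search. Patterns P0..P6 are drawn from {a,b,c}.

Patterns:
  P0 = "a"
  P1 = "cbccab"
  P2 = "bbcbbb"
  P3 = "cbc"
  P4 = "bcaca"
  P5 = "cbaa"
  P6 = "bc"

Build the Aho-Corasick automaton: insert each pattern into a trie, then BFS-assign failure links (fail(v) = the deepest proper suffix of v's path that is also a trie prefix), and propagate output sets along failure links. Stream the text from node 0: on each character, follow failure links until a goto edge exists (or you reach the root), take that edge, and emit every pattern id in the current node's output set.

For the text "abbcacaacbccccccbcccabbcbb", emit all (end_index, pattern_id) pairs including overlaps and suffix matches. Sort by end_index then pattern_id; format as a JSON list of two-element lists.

Build:
Trie (insert patterns):
  0='ε' goto a→1 b→8 c→2
  1='a' goto ·  [P0 ends]
  2='c' goto b→3
  3='cb' goto a→18 c→4
  4='cbc' goto c→5  [P3 ends]
  5='cbcc' goto a→6
  6='cbcca' goto b→7
  7='cbccab' goto ·  [P1 ends]
  8='b' goto b→9 c→14
  9='bb' goto c→10
  10='bbc' goto b→11
  11='bbcb' goto b→12
  12='bbcbb' goto b→13
  13='bbcbbb' goto ·  [P2 ends]
  14='bc' goto a→15  [P6 ends]
  15='bca' goto c→16
  16='bcac' goto a→17
  17='bcaca' goto ·  [P4 ends]
  18='cba' goto a→19
  19='cbaa' goto ·  [P5 ends]

Failure links (BFS by depth):
  n1('a'): parent n0 fail=0; on 'a' 0 → fail=0;  out {0}∪∅={0}
  n2('c'): parent n0 fail=0; on 'c' 0 → fail=0;  out ∅∪∅=∅
  n8('b'): parent n0 fail=0; on 'b' 0 → fail=0;  out ∅∪∅=∅
  n3('cb'): parent n2 fail=0; on 'b' 0 → fail=8;  out ∅∪∅=∅
  n9('bb'): parent n8 fail=0; on 'b' 0 → fail=8;  out ∅∪∅=∅
  n14('bc'): parent n8 fail=0; on 'c' 0 → fail=2;  out {6}∪∅={6}
  n4('cbc'): parent n3 fail=8; on 'c' 8 → fail=14;  out {3}∪{6}={3,6}
  n10('bbc'): parent n9 fail=8; on 'c' 8 → fail=14;  out ∅∪{6}={6}
  n15('bca'): parent n14 fail=2; on 'a' 2→0 → fail=1;  out ∅∪{0}={0}
  n18('cba'): parent n3 fail=8; on 'a' 8→0 → fail=1;  out ∅∪{0}={0}
  n5('cbcc'): parent n4 fail=14; on 'c' 14→2→0 → fail=2;  out ∅∪∅=∅
  n11('bbcb'): parent n10 fail=14; on 'b' 14→2 → fail=3;  out ∅∪∅=∅
  n16('bcac'): parent n15 fail=1; on 'c' 1→0 → fail=2;  out ∅∪∅=∅
  n19('cbaa'): parent n18 fail=1; on 'a' 1→0 → fail=1;  out {5}∪{0}={0,5}
  n6('cbcca'): parent n5 fail=2; on 'a' 2→0 → fail=1;  out ∅∪{0}={0}
  n12('bbcbb'): parent n11 fail=3; on 'b' 3→8 → fail=9;  out ∅∪∅=∅
  n17('bcaca'): parent n16 fail=2; on 'a' 2→0 → fail=1;  out {4}∪{0}={0,4}
  n7('cbccab'): parent n6 fail=1; on 'b' 1→0 → fail=8;  out {1}∪∅={1}
  n13('bbcbbb'): parent n12 fail=9; on 'b' 9→8 → fail=9;  out {2}∪∅={2}

Scan:
i=0 'a': node 0→1  ** P0@[0:0]
i=1 'b': node 1→8 (via fail)
i=2 'b': node 8→9
i=3 'c': node 9→10  ** P6@[2:3]
i=4 'a': node 10→15 (via fail)  ** P0@[4:4]
i=5 'c': node 15→16
i=6 'a': node 16→17  ** P0@[6:6],P4@[2:6]
i=7 'a': node 17→1 (via fail)  ** P0@[7:7]
i=8 'c': node 1→2 (via fail)
i=9 'b': node 2→3
i=10 'c': node 3→4  ** P3@[8:10],P6@[9:10]
i=11 'c': node 4→5
i=12 'c': node 5→2 (via fail)
i=13 'c': node 2→2 (via fail)
i=14 'c': node 2→2 (via fail)
i=15 'c': node 2→2 (via fail)
i=16 'b': node 2→3
i=17 'c': node 3→4  ** P3@[15:17],P6@[16:17]
i=18 'c': node 4→5
i=19 'c': node 5→2 (via fail)
i=20 'a': node 2→1 (via fail)  ** P0@[20:20]
i=21 'b': node 1→8 (via fail)
i=22 'b': node 8→9
i=23 'c': node 9→10  ** P6@[22:23]
i=24 'b': node 10→11
i=25 'b': node 11→12

Result: [[0,0],[3,6],[4,0],[6,0],[6,4],[7,0],[10,3],[10,6],[17,3],[17,6],[20,0],[23,6]]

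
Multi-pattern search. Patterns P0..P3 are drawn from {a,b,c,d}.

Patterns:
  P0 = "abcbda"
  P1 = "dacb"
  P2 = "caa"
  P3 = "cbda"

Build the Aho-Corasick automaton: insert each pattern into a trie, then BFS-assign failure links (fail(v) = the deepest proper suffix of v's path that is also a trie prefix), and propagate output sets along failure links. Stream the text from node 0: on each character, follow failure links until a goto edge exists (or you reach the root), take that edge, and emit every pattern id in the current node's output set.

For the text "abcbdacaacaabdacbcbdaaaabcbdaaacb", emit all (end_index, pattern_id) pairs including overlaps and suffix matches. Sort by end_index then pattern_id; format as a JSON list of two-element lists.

Build automaton:
Trie nodes:
  n0 'ε': a→1 c→11 d→7
  n1 'a': b→2
  n2 'ab': c→3
  n3 'abc': b→4
  n4 'abcb': d→5
  n5 'abcbd': a→6
  n6 'abcbda': ·  [P0 ends]
  n7 'd': a→8
  n8 'da': c→9
  n9 'dac': b→10
  n10 'dacb': ·  [P1 ends]
  n11 'c': a→12 b→14
  n12 'ca': a→13
  n13 'caa': ·  [P2 ends]
  n14 'cb': d→15
  n15 'cbd': a→16
  n16 'cbda': ·  [P3 ends]

Failure links (BFS by depth):
  fail(1) 'a': from fail(0)=0 chase 'a': 0 ⇒ 0;  out=∅∪out(0)=∅
  fail(7) 'd': from fail(0)=0 chase 'd': 0 ⇒ 0;  out=∅∪out(0)=∅
  fail(11) 'c': from fail(0)=0 chase 'c': 0 ⇒ 0;  out=∅∪out(0)=∅
  fail(2) 'ab': from fail(1)=0 chase 'b': 0 ⇒ 0;  out=∅∪out(0)=∅
  fail(8) 'da': from fail(7)=0 chase 'a': 0 ⇒ 1;  out=∅∪out(1)=∅
  fail(12) 'ca': from fail(11)=0 chase 'a': 0 ⇒ 1;  out=∅∪out(1)=∅
  fail(14) 'cb': from fail(11)=0 chase 'b': 0 ⇒ 0;  out=∅∪out(0)=∅
  fail(3) 'abc': from fail(2)=0 chase 'c': 0 ⇒ 11;  out=∅∪out(11)=∅
  fail(9) 'dac': from fail(8)=1 chase 'c': 1→0 ⇒ 11;  out=∅∪out(11)=∅
  fail(13) 'caa': from fail(12)=1 chase 'a': 1→0 ⇒ 1;  out={2}∪out(1)={2}
  fail(15) 'cbd': from fail(14)=0 chase 'd': 0 ⇒ 7;  out=∅∪out(7)=∅
  fail(4) 'abcb': from fail(3)=11 chase 'b': 11 ⇒ 14;  out=∅∪out(14)=∅
  fail(10) 'dacb': from fail(9)=11 chase 'b': 11 ⇒ 14;  out={1}∪out(14)={1}
  fail(16) 'cbda': from fail(15)=7 chase 'a': 7 ⇒ 8;  out={3}∪out(8)={3}
  fail(5) 'abcbd': from fail(4)=14 chase 'd': 14 ⇒ 15;  out=∅∪out(15)=∅
  fail(6) 'abcbda': from fail(5)=15 chase 'a': 15 ⇒ 16;  out={0}∪out(16)={0,3}

Run:
i=0 'a': node 0→1
i=1 'b': node 1→2
i=2 'c': node 2→3
i=3 'b': node 3→4
i=4 'd': node 4→5
i=5 'a': node 5→6  → match P0@[0:5],P3@[2:5]
i=6 'c': node 6→9 ·f
i=7 'a': node 9→12 ·f
i=8 'a': node 12→13  → match P2@[6:8]
i=9 'c': node 13→11 ·f
i=10 'a': node 11→12
i=11 'a': node 12→13  → match P2@[9:11]
i=12 'b': node 13→2 ·f
i=13 'd': node 2→7 ·f
i=14 'a': node 7→8
i=15 'c': node 8→9
i=16 'b': node 9→10  → match P1@[13:16]
i=17 'c': node 10→11 ·f
i=18 'b': node 11→14
i=19 'd': node 14→15
i=20 'a': node 15→16  → match P3@[17:20]
i=21 'a': node 16→1 ·f
i=22 'a': node 1→1 ·f
i=23 'a': node 1→1 ·f
i=24 'b': node 1→2
i=25 'c': node 2→3
i=26 'b': node 3→4
i=27 'd': node 4→5
i=28 'a': node 5→6  → match P0@[23:28],P3@[25:28]
i=29 'a': node 6→1 ·f
i=30 'a': node 1→1 ·f
i=31 'c': node 1→11 ·f
i=32 'b': node 11→14

All matches (sorted): [[5,0],[5,3],[8,2],[11,2],[16,1],[20,3],[28,0],[28,3]]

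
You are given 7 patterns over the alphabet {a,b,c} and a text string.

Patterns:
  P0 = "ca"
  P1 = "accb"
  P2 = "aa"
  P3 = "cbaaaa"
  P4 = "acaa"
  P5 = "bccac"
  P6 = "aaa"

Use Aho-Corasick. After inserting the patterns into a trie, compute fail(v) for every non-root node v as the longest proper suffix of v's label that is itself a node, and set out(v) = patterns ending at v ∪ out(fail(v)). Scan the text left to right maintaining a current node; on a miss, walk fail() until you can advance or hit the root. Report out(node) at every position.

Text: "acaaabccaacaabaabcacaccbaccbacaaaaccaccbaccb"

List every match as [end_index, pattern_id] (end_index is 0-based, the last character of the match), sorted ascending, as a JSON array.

Build:
Trie (insert patterns):
  n0 'ε': a→3 b→15 c→1
  n1 'c': a→2 b→8
  n2 'ca': ·  [P0 ends]
  n3 'a': a→7 c→4
  n4 'ac': a→13 c→5
  n5 'acc': b→6
  n6 'accb': ·  [P1 ends]
  n7 'aa': a→20  [P2 ends]
  n8 'cb': a→9
  n9 'cba': a→10
  n10 'cbaa': a→11
  n11 'cbaaa': a→12
  n12 'cbaaaa': ·  [P3 ends]
  n13 'aca': a→14
  n14 'acaa': ·  [P4 ends]
  n15 'b': c→16
  n16 'bc': c→17
  n17 'bcc': a→18
  n18 'bcca': c→19
  n19 'bccac': ·  [P5 ends]
  n20 'aaa': ·  [P6 ends]

Failure links (BFS by depth):
  fail(1) 'c': from fail(0)=0 chase 'c': 0 ⇒ 0;  out=∅∪out(0)=∅
  fail(3) 'a': from fail(0)=0 chase 'a': 0 ⇒ 0;  out=∅∪out(0)=∅
  fail(15) 'b': from fail(0)=0 chase 'b': 0 ⇒ 0;  out=∅∪out(0)=∅
  fail(2) 'ca': from fail(1)=0 chase 'a': 0 ⇒ 3;  out={0}∪out(3)={0}
  fail(4) 'ac': from fail(3)=0 chase 'c': 0 ⇒ 1;  out=∅∪out(1)=∅
  fail(7) 'aa': from fail(3)=0 chase 'a': 0 ⇒ 3;  out={2}∪out(3)={2}
  fail(8) 'cb': from fail(1)=0 chase 'b': 0 ⇒ 15;  out=∅∪out(15)=∅
  fail(16) 'bc': from fail(15)=0 chase 'c': 0 ⇒ 1;  out=∅∪out(1)=∅
  fail(5) 'acc': from fail(4)=1 chase 'c': 1→0 ⇒ 1;  out=∅∪out(1)=∅
  fail(9) 'cba': from fail(8)=15 chase 'a': 15→0 ⇒ 3;  out=∅∪out(3)=∅
  fail(13) 'aca': from fail(4)=1 chase 'a': 1 ⇒ 2;  out=∅∪out(2)={0}
  fail(17) 'bcc': from fail(16)=1 chase 'c': 1→0 ⇒ 1;  out=∅∪out(1)=∅
  fail(20) 'aaa': from fail(7)=3 chase 'a': 3 ⇒ 7;  out={6}∪out(7)={2,6}
  fail(6) 'accb': from fail(5)=1 chase 'b': 1 ⇒ 8;  out={1}∪out(8)={1}
  fail(10) 'cbaa': from fail(9)=3 chase 'a': 3 ⇒ 7;  out=∅∪out(7)={2}
  fail(14) 'acaa': from fail(13)=2 chase 'a': 2→3 ⇒ 7;  out={4}∪out(7)={2,4}
  fail(18) 'bcca': from fail(17)=1 chase 'a': 1 ⇒ 2;  out=∅∪out(2)={0}
  fail(11) 'cbaaa': from fail(10)=7 chase 'a': 7 ⇒ 20;  out=∅∪out(20)={2,6}
  fail(19) 'bccac': from fail(18)=2 chase 'c': 2→3 ⇒ 4;  out={5}∪out(4)={5}
  fail(12) 'cbaaaa': from fail(11)=20 chase 'a': 20→7 ⇒ 20;  out={3}∪out(20)={2,3,6}

Text stream:
pos 0 'a': at 3
pos 1 'c': at 4
pos 2 'a': at 13  ** P0@[1:2]
pos 3 'a': at 14  ** P2@[2:3],P4@[0:3]
pos 4 'a': at 20 ·f  ** P2@[3:4],P6@[2:4]
pos 5 'b': at 15 ·f
pos 6 'c': at 16
pos 7 'c': at 17
pos 8 'a': at 18  ** P0@[7:8]
pos 9 'a': at 7 ·f  ** P2@[8:9]
pos 10 'c': at 4 ·f
pos 11 'a': at 13  ** P0@[10:11]
pos 12 'a': at 14  ** P2@[11:12],P4@[9:12]
pos 13 'b': at 15 ·f
pos 14 'a': at 3 ·f
pos 15 'a': at 7  ** P2@[14:15]
pos 16 'b': at 15 ·f
pos 17 'c': at 16
pos 18 'a': at 2 ·f  ** P0@[17:18]
pos 19 'c': at 4 ·f
pos 20 'a': at 13  ** P0@[19:20]
pos 21 'c': at 4 ·f
pos 22 'c': at 5
pos 23 'b': at 6  ** P1@[20:23]
pos 24 'a': at 9 ·f
pos 25 'c': at 4 ·f
pos 26 'c': at 5
pos 27 'b': at 6  ** P1@[24:27]
pos 28 'a': at 9 ·f
pos 29 'c': at 4 ·f
pos 30 'a': at 13  ** P0@[29:30]
pos 31 'a': at 14  ** P2@[30:31],P4@[28:31]
pos 32 'a': at 20 ·f  ** P2@[31:32],P6@[30:32]
pos 33 'a': at 20 ·f  ** P2@[32:33],P6@[31:33]
pos 34 'c': at 4 ·f
pos 35 'c': at 5
pos 36 'a': at 2 ·f  ** P0@[35:36]
pos 37 'c': at 4 ·f
pos 38 'c': at 5
pos 39 'b': at 6  ** P1@[36:39]
pos 40 'a': at 9 ·f
pos 41 'c': at 4 ·f
pos 42 'c': at 5
pos 43 'b': at 6  ** P1@[40:43]

All matches (sorted): [[2,0],[3,2],[3,4],[4,2],[4,6],[8,0],[9,2],[11,0],[12,2],[12,4],[15,2],[18,0],[20,0],[23,1],[27,1],[30,0],[31,2],[31,4],[32,2],[32,6],[33,2],[33,6],[36,0],[39,1],[43,1]]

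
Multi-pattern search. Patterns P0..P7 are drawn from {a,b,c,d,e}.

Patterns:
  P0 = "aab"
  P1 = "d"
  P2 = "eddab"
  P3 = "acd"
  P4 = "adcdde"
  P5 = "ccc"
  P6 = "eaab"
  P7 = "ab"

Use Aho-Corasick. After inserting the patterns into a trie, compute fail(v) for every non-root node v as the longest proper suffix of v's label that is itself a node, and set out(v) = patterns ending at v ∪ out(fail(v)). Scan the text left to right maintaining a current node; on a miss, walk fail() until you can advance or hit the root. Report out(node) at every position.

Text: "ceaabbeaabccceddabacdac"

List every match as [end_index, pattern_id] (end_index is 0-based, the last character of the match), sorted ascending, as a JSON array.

Build automaton:
Trie nodes:
  n0 'ε': a→1 c→17 d→4 e→5
  n1 'a': a→2 b→23 c→10 d→12
  n2 'aa': b→3
  n3 'aab': ·  ←P0
  n4 'd': ·  ←P1
  n5 'e': a→20 d→6
  n6 'ed': d→7
  n7 'edd': a→8
  n8 'edda': b→9
  n9 'eddab': ·  ←P2
  n10 'ac': d→11
  n11 'acd': ·  ←P3
  n12 'ad': c→13
  n13 'adc': d→14
  n14 'adcd': d→15
  n15 'adcdd': e→16
  n16 'adcdde': ·  ←P4
  n17 'c': c→18
  n18 'cc': c→19
  n19 'ccc': ·  ←P5
  n20 'ea': a→21
  n21 'eaa': b→22
  n22 'eaab': ·  ←P6
  n23 'ab': ·  ←P7

Failure links (BFS by depth):
  n1('a'): parent n0 fail=0; on 'a' 0 → fail=0;  out ∅∪∅=∅
  n4('d'): parent n0 fail=0; on 'd' 0 → fail=0;  out {1}∪∅={1}
  n5('e'): parent n0 fail=0; on 'e' 0 → fail=0;  out ∅∪∅=∅
  n17('c'): parent n0 fail=0; on 'c' 0 → fail=0;  out ∅∪∅=∅
  n2('aa'): parent n1 fail=0; on 'a' 0 → fail=1;  out ∅∪∅=∅
  n6('ed'): parent n5 fail=0; on 'd' 0 → fail=4;  out ∅∪{1}={1}
  n10('ac'): parent n1 fail=0; on 'c' 0 → fail=17;  out ∅∪∅=∅
  n12('ad'): parent n1 fail=0; on 'd' 0 → fail=4;  out ∅∪{1}={1}
  n18('cc'): parent n17 fail=0; on 'c' 0 → fail=17;  out ∅∪∅=∅
  n20('ea'): parent n5 fail=0; on 'a' 0 → fail=1;  out ∅∪∅=∅
  n23('ab'): parent n1 fail=0; on 'b' 0 → fail=0;  out {7}∪∅={7}
  n3('aab'): parent n2 fail=1; on 'b' 1 → fail=23;  out {0}∪{7}={0,7}
  n7('edd'): parent n6 fail=4; on 'd' 4→0 → fail=4;  out ∅∪{1}={1}
  n11('acd'): parent n10 fail=17; on 'd' 17→0 → fail=4;  out {3}∪{1}={1,3}
  n13('adc'): parent n12 fail=4; on 'c' 4→0 → fail=17;  out ∅∪∅=∅
  n19('ccc'): parent n18 fail=17; on 'c' 17 → fail=18;  out {5}∪∅={5}
  n21('eaa'): parent n20 fail=1; on 'a' 1 → fail=2;  out ∅∪∅=∅
  n8('edda'): parent n7 fail=4; on 'a' 4→0 → fail=1;  out ∅∪∅=∅
  n14('adcd'): parent n13 fail=17; on 'd' 17→0 → fail=4;  out ∅∪{1}={1}
  n22('eaab'): parent n21 fail=2; on 'b' 2 → fail=3;  out {6}∪{0,7}={0,6,7}
  n9('eddab'): parent n8 fail=1; on 'b' 1 → fail=23;  out {2}∪{7}={2,7}
  n15('adcdd'): parent n14 fail=4; on 'd' 4→0 → fail=4;  out ∅∪{1}={1}
  n16('adcdde'): parent n15 fail=4; on 'e' 4→0 → fail=5;  out {4}∪∅={4}

Scan:
pos 0 'c': at 17
pos 1 'e': at 5 (via fail)
pos 2 'a': at 20
pos 3 'a': at 21
pos 4 'b': at 22  → match P0@[2:4],P6@[1:4],P7@[3:4]
pos 5 'b': at 0 (via fail)
pos 6 'e': at 5
pos 7 'a': at 20
pos 8 'a': at 21
pos 9 'b': at 22  → match P0@[7:9],P6@[6:9],P7@[8:9]
pos 10 'c': at 17 (via fail)
pos 11 'c': at 18
pos 12 'c': at 19  → match P5@[10:12]
pos 13 'e': at 5 (via fail)
pos 14 'd': at 6  → match P1@[14:14]
pos 15 'd': at 7  → match P1@[15:15]
pos 16 'a': at 8
pos 17 'b': at 9  → match P2@[13:17],P7@[16:17]
pos 18 'a': at 1 (via fail)
pos 19 'c': at 10
pos 20 'd': at 11  → match P1@[20:20],P3@[18:20]
pos 21 'a': at 1 (via fail)
pos 22 'c': at 10

Matches: [[4,0],[4,6],[4,7],[9,0],[9,6],[9,7],[12,5],[14,1],[15,1],[17,2],[17,7],[20,1],[20,3]]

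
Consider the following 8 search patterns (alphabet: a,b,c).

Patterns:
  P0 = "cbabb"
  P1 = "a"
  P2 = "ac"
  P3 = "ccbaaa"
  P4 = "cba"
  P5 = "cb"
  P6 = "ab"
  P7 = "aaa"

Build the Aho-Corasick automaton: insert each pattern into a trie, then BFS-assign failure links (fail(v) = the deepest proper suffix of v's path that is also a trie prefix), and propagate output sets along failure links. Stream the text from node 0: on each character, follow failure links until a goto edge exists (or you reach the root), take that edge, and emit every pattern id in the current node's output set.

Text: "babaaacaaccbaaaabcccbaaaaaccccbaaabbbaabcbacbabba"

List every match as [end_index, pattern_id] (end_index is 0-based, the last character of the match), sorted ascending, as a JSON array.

Build automaton:
Trie nodes:
  0='ε' goto a→6 c→1
  1='c' goto b→2 c→8
  2='cb' goto a→3  [P5 ends]
  3='cba' goto b→4  [P4 ends]
  4='cbab' goto b→5
  5='cbabb' goto ·  [P0 ends]
  6='a' goto a→14 b→13 c→7  [P1 ends]
  7='ac' goto ·  [P2 ends]
  8='cc' goto b→9
  9='ccb' goto a→10
  10='ccba' goto a→11
  11='ccbaa' goto a→12
  12='ccbaaa' goto ·  [P3 ends]
  13='ab' goto ·  [P6 ends]
  14='aa' goto a→15
  15='aaa' goto ·  [P7 ends]

Failure links (BFS by depth):
  n1('c'): parent n0 fail=0; on 'c' 0 → fail=0;  out ∅∪∅=∅
  n6('a'): parent n0 fail=0; on 'a' 0 → fail=0;  out {1}∪∅={1}
  n2('cb'): parent n1 fail=0; on 'b' 0 → fail=0;  out {5}∪∅={5}
  n7('ac'): parent n6 fail=0; on 'c' 0 → fail=1;  out {2}∪∅={2}
  n8('cc'): parent n1 fail=0; on 'c' 0 → fail=1;  out ∅∪∅=∅
  n13('ab'): parent n6 fail=0; on 'b' 0 → fail=0;  out {6}∪∅={6}
  n14('aa'): parent n6 fail=0; on 'a' 0 → fail=6;  out ∅∪{1}={1}
  n3('cba'): parent n2 fail=0; on 'a' 0 → fail=6;  out {4}∪{1}={1,4}
  n9('ccb'): parent n8 fail=1; on 'b' 1 → fail=2;  out ∅∪{5}={5}
  n15('aaa'): parent n14 fail=6; on 'a' 6 → fail=14;  out {7}∪{1}={1,7}
  n4('cbab'): parent n3 fail=6; on 'b' 6 → fail=13;  out ∅∪{6}={6}
  n10('ccba'): parent n9 fail=2; on 'a' 2 → fail=3;  out ∅∪{1,4}={1,4}
  n5('cbabb'): parent n4 fail=13; on 'b' 13→0 → fail=0;  out {0}∪∅={0}
  n11('ccbaa'): parent n10 fail=3; on 'a' 3→6 → fail=14;  out ∅∪{1}={1}
  n12('ccbaaa'): parent n11 fail=14; on 'a' 14 → fail=15;  out {3}∪{1,7}={1,3,7}

Text stream:
i=0 'b': node 0→0
i=1 'a': node 0→6  emit P1@[1:1]
i=2 'b': node 6→13  emit P6@[1:2]
i=3 'a': node 13→6 (via fail)  emit P1@[3:3]
i=4 'a': node 6→14  emit P1@[4:4]
i=5 'a': node 14→15  emit P1@[5:5],P7@[3:5]
i=6 'c': node 15→7 (via fail)  emit P2@[5:6]
i=7 'a': node 7→6 (via fail)  emit P1@[7:7]
i=8 'a': node 6→14  emit P1@[8:8]
i=9 'c': node 14→7 (via fail)  emit P2@[8:9]
i=10 'c': node 7→8 (via fail)
i=11 'b': node 8→9  emit P5@[10:11]
i=12 'a': node 9→10  emit P1@[12:12],P4@[10:12]
i=13 'a': node 10→11  emit P1@[13:13]
i=14 'a': node 11→12  emit P1@[14:14],P3@[9:14],P7@[12:14]
i=15 'a': node 12→15 (via fail)  emit P1@[15:15],P7@[13:15]
i=16 'b': node 15→13 (via fail)  emit P6@[15:16]
i=17 'c': node 13→1 (via fail)
i=18 'c': node 1→8
i=19 'c': node 8→8 (via fail)
i=20 'b': node 8→9  emit P5@[19:20]
i=21 'a': node 9→10  emit P1@[21:21],P4@[19:21]
i=22 'a': node 10→11  emit P1@[22:22]
i=23 'a': node 11→12  emit P1@[23:23],P3@[18:23],P7@[21:23]
i=24 'a': node 12→15 (via fail)  emit P1@[24:24],P7@[22:24]
i=25 'a': node 15→15 (via fail)  emit P1@[25:25],P7@[23:25]
i=26 'c': node 15→7 (via fail)  emit P2@[25:26]
i=27 'c': node 7→8 (via fail)
i=28 'c': node 8→8 (via fail)
i=29 'c': node 8→8 (via fail)
i=30 'b': node 8→9  emit P5@[29:30]
i=31 'a': node 9→10  emit P1@[31:31],P4@[29:31]
i=32 'a': node 10→11  emit P1@[32:32]
i=33 'a': node 11→12  emit P1@[33:33],P3@[28:33],P7@[31:33]
i=34 'b': node 12→13 (via fail)  emit P6@[33:34]
i=35 'b': node 13→0 (via fail)
i=36 'b': node 0→0
i=37 'a': node 0→6  emit P1@[37:37]
i=38 'a': node 6→14  emit P1@[38:38]
i=39 'b': node 14→13 (via fail)  emit P6@[38:39]
i=40 'c': node 13→1 (via fail)
i=41 'b': node 1→2  emit P5@[40:41]
i=42 'a': node 2→3  emit P1@[42:42],P4@[40:42]
i=43 'c': node 3→7 (via fail)  emit P2@[42:43]
i=44 'b': node 7→2 (via fail)  emit P5@[43:44]
i=45 'a': node 2→3  emit P1@[45:45],P4@[43:45]
i=46 'b': node 3→4  emit P6@[45:46]
i=47 'b': node 4→5  emit P0@[43:47]
i=48 'a': node 5→6 (via fail)  emit P1@[48:48]

Matches: [[1,1],[2,6],[3,1],[4,1],[5,1],[5,7],[6,2],[7,1],[8,1],[9,2],[11,5],[12,1],[12,4],[13,1],[14,1],[14,3],[14,7],[15,1],[15,7],[16,6],[20,5],[21,1],[21,4],[22,1],[23,1],[23,3],[23,7],[24,1],[24,7],[25,1],[25,7],[26,2],[30,5],[31,1],[31,4],[32,1],[33,1],[33,3],[33,7],[34,6],[37,1],[38,1],[39,6],[41,5],[42,1],[42,4],[43,2],[44,5],[45,1],[45,4],[46,6],[47,0],[48,1]]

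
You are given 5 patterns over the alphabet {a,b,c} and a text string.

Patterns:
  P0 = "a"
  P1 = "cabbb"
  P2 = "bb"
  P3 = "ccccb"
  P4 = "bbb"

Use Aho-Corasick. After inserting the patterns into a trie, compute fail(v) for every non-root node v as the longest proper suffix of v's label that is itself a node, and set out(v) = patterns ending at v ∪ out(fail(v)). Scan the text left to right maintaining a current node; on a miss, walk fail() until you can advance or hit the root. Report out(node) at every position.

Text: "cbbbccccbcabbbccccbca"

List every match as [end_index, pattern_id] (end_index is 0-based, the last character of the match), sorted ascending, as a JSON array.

Build:
Trie (insert patterns):
  0='ε' goto a→1 b→7 c→2
  1='a' goto ·  [P0 ends]
  2='c' goto a→3 c→9
  3='ca' goto b→4
  4='cab' goto b→5
  5='cabb' goto b→6
  6='cabbb' goto ·  [P1 ends]
  7='b' goto b→8
  8='bb' goto b→13  [P2 ends]
  9='cc' goto c→10
  10='ccc' goto c→11
  11='cccc' goto b→12
  12='ccccb' goto ·  [P3 ends]
  13='bbb' goto ·  [P4 ends]

Failure links (BFS by depth):
  n1('a'): parent n0 fail=0; on 'a' 0 → fail=0;  out {0}∪∅={0}
  n2('c'): parent n0 fail=0; on 'c' 0 → fail=0;  out ∅∪∅=∅
  n7('b'): parent n0 fail=0; on 'b' 0 → fail=0;  out ∅∪∅=∅
  n3('ca'): parent n2 fail=0; on 'a' 0 → fail=1;  out ∅∪{0}={0}
  n8('bb'): parent n7 fail=0; on 'b' 0 → fail=7;  out {2}∪∅={2}
  n9('cc'): parent n2 fail=0; on 'c' 0 → fail=2;  out ∅∪∅=∅
  n4('cab'): parent n3 fail=1; on 'b' 1→0 → fail=7;  out ∅∪∅=∅
  n10('ccc'): parent n9 fail=2; on 'c' 2 → fail=9;  out ∅∪∅=∅
  n13('bbb'): parent n8 fail=7; on 'b' 7 → fail=8;  out {4}∪{2}={2,4}
  n5('cabb'): parent n4 fail=7; on 'b' 7 → fail=8;  out ∅∪{2}={2}
  n11('cccc'): parent n10 fail=9; on 'c' 9 → fail=10;  out ∅∪∅=∅
  n6('cabbb'): parent n5 fail=8; on 'b' 8 → fail=13;  out {1}∪{2,4}={1,2,4}
  n12('ccccb'): parent n11 fail=10; on 'b' 10→9→2→0 → fail=7;  out {3}∪∅={3}

Text stream:
pos 0 'c': at 2
pos 1 'b': at 7 (via fail)
pos 2 'b': at 8  → match P2@[1:2]
pos 3 'b': at 13  → match P2@[2:3],P4@[1:3]
pos 4 'c': at 2 (via fail)
pos 5 'c': at 9
pos 6 'c': at 10
pos 7 'c': at 11
pos 8 'b': at 12  → match P3@[4:8]
pos 9 'c': at 2 (via fail)
pos 10 'a': at 3  → match P0@[10:10]
pos 11 'b': at 4
pos 12 'b': at 5  → match P2@[11:12]
pos 13 'b': at 6  → match P1@[9:13],P2@[12:13],P4@[11:13]
pos 14 'c': at 2 (via fail)
pos 15 'c': at 9
pos 16 'c': at 10
pos 17 'c': at 11
pos 18 'b': at 12  → match P3@[14:18]
pos 19 'c': at 2 (via fail)
pos 20 'a': at 3  → match P0@[20:20]

Matches: [[2,2],[3,2],[3,4],[8,3],[10,0],[12,2],[13,1],[13,2],[13,4],[18,3],[20,0]]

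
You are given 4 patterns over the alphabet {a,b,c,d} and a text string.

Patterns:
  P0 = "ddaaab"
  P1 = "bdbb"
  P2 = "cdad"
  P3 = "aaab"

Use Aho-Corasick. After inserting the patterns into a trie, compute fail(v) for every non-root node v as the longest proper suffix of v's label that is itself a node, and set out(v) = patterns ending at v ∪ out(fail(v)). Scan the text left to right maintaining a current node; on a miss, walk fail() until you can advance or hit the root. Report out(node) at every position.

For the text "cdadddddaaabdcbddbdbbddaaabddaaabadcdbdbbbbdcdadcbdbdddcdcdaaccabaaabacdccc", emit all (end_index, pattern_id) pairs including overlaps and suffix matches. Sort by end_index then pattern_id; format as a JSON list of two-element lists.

Build:
Trie nodes:
  n0 'ε': a→15 b→7 c→11 d→1
  n1 'd': d→2
  n2 'dd': a→3
  n3 'dda': a→4
  n4 'ddaa': a→5
  n5 'ddaaa': b→6
  n6 'ddaaab': ·  ←P0
  n7 'b': d→8
  n8 'bd': b→9
  n9 'bdb': b→10
  n10 'bdbb': ·  ←P1
  n11 'c': d→12
  n12 'cd': a→13
  n13 'cda': d→14
  n14 'cdad': ·  ←P2
  n15 'a': a→16
  n16 'aa': a→17
  n17 'aaa': b→18
  n18 'aaab': ·  ←P3

BFS fail/out derivation:
  fail(1) 'd': from fail(0)=0 chase 'd': 0 ⇒ 0;  out=∅∪out(0)=∅
  fail(7) 'b': from fail(0)=0 chase 'b': 0 ⇒ 0;  out=∅∪out(0)=∅
  fail(11) 'c': from fail(0)=0 chase 'c': 0 ⇒ 0;  out=∅∪out(0)=∅
  fail(15) 'a': from fail(0)=0 chase 'a': 0 ⇒ 0;  out=∅∪out(0)=∅
  fail(2) 'dd': from fail(1)=0 chase 'd': 0 ⇒ 1;  out=∅∪out(1)=∅
  fail(8) 'bd': from fail(7)=0 chase 'd': 0 ⇒ 1;  out=∅∪out(1)=∅
  fail(12) 'cd': from fail(11)=0 chase 'd': 0 ⇒ 1;  out=∅∪out(1)=∅
  fail(16) 'aa': from fail(15)=0 chase 'a': 0 ⇒ 15;  out=∅∪out(15)=∅
  fail(3) 'dda': from fail(2)=1 chase 'a': 1→0 ⇒ 15;  out=∅∪out(15)=∅
  fail(9) 'bdb': from fail(8)=1 chase 'b': 1→0 ⇒ 7;  out=∅∪out(7)=∅
  fail(13) 'cda': from fail(12)=1 chase 'a': 1→0 ⇒ 15;  out=∅∪out(15)=∅
  fail(17) 'aaa': from fail(16)=15 chase 'a': 15 ⇒ 16;  out=∅∪out(16)=∅
  fail(4) 'ddaa': from fail(3)=15 chase 'a': 15 ⇒ 16;  out=∅∪out(16)=∅
  fail(10) 'bdbb': from fail(9)=7 chase 'b': 7→0 ⇒ 7;  out={1}∪out(7)={1}
  fail(14) 'cdad': from fail(13)=15 chase 'd': 15→0 ⇒ 1;  out={2}∪out(1)={2}
  fail(18) 'aaab': from fail(17)=16 chase 'b': 16→15→0 ⇒ 7;  out={3}∪out(7)={3}
  fail(5) 'ddaaa': from fail(4)=16 chase 'a': 16 ⇒ 17;  out=∅∪out(17)=∅
  fail(6) 'ddaaab': from fail(5)=17 chase 'b': 17 ⇒ 18;  out={0}∪out(18)={0,3}

Text stream:
[0] read 'c'  n0⇒n11
[1] read 'd'  n11⇒n12
[2] read 'a'  n12⇒n13
[3] read 'd'  n13⇒n14  emit P2@[0:3]
[4] read 'd'  n14⇒n2 ·f
[5] read 'd'  n2⇒n2 ·f
[6] read 'd'  n2⇒n2 ·f
[7] read 'd'  n2⇒n2 ·f
[8] read 'a'  n2⇒n3
[9] read 'a'  n3⇒n4
[10] read 'a'  n4⇒n5
[11] read 'b'  n5⇒n6  emit P0@[6:11],P3@[8:11]
[12] read 'd'  n6⇒n8 ·f
[13] read 'c'  n8⇒n11 ·f
[14] read 'b'  n11⇒n7 ·f
[15] read 'd'  n7⇒n8
[16] read 'd'  n8⇒n2 ·f
[17] read 'b'  n2⇒n7 ·f
[18] read 'd'  n7⇒n8
[19] read 'b'  n8⇒n9
[20] read 'b'  n9⇒n10  emit P1@[17:20]
[21] read 'd'  n10⇒n8 ·f
[22] read 'd'  n8⇒n2 ·f
[23] read 'a'  n2⇒n3
[24] read 'a'  n3⇒n4
[25] read 'a'  n4⇒n5
[26] read 'b'  n5⇒n6  emit P0@[21:26],P3@[23:26]
[27] read 'd'  n6⇒n8 ·f
[28] read 'd'  n8⇒n2 ·f
[29] read 'a'  n2⇒n3
[30] read 'a'  n3⇒n4
[31] read 'a'  n4⇒n5
[32] read 'b'  n5⇒n6  emit P0@[27:32],P3@[29:32]
[33] read 'a'  n6⇒n15 ·f
[34] read 'd'  n15⇒n1 ·f
[35] read 'c'  n1⇒n11 ·f
[36] read 'd'  n11⇒n12
[37] read 'b'  n12⇒n7 ·f
[38] read 'd'  n7⇒n8
[39] read 'b'  n8⇒n9
[40] read 'b'  n9⇒n10  emit P1@[37:40]
[41] read 'b'  n10⇒n7 ·f
[42] read 'b'  n7⇒n7 ·f
[43] read 'd'  n7⇒n8
[44] read 'c'  n8⇒n11 ·f
[45] read 'd'  n11⇒n12
[46] read 'a'  n12⇒n13
[47] read 'd'  n13⇒n14  emit P2@[44:47]
[48] read 'c'  n14⇒n11 ·f
[49] read 'b'  n11⇒n7 ·f
[50] read 'd'  n7⇒n8
[51] read 'b'  n8⇒n9
[52] read 'd'  n9⇒n8 ·f
[53] read 'd'  n8⇒n2 ·f
[54] read 'd'  n2⇒n2 ·f
[55] read 'c'  n2⇒n11 ·f
[56] read 'd'  n11⇒n12
[57] read 'c'  n12⇒n11 ·f
[58] read 'd'  n11⇒n12
[59] read 'a'  n12⇒n13
[60] read 'a'  n13⇒n16 ·f
[61] read 'c'  n16⇒n11 ·f
[62] read 'c'  n11⇒n11 ·f
[63] read 'a'  n11⇒n15 ·f
[64] read 'b'  n15⇒n7 ·f
[65] read 'a'  n7⇒n15 ·f
[66] read 'a'  n15⇒n16
[67] read 'a'  n16⇒n17
[68] read 'b'  n17⇒n18  emit P3@[65:68]
[69] read 'a'  n18⇒n15 ·f
[70] read 'c'  n15⇒n11 ·f
[71] read 'd'  n11⇒n12
[72] read 'c'  n12⇒n11 ·f
[73] read 'c'  n11⇒n11 ·f
[74] read 'c'  n11⇒n11 ·f

All matches (sorted): [[3,2],[11,0],[11,3],[20,1],[26,0],[26,3],[32,0],[32,3],[40,1],[47,2],[68,3]]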